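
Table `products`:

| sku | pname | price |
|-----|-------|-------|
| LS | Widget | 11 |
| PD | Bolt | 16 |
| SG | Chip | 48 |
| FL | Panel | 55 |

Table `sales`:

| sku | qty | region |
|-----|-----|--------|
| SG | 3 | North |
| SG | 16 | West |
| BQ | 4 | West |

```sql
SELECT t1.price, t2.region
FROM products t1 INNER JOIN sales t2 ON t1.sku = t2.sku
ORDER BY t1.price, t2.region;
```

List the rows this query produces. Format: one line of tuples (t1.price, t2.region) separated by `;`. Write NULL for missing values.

(48, North); (48, West)

INNER JOIN keeps only pairs where the ON condition holds.
Matching on t1.sku = t2.sku.
- t1 (sku=LS) has no partner → excluded.
- t1 (sku=PD) has no partner → excluded.
- t1 (sku=SG) pairs with 2 row(s) of t2.
- t1 (sku=FL) has no partner → excluded.
After projecting and ordering:
t1.price | t2.region
48 | North
48 | West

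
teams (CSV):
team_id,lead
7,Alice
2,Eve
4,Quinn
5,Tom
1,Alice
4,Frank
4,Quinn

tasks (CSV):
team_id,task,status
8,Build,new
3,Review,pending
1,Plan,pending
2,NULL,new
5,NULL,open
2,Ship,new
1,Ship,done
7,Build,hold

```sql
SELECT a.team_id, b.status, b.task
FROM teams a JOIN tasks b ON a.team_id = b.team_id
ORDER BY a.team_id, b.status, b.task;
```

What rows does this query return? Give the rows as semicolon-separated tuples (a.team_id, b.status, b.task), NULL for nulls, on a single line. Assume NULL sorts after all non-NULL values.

INNER JOIN keeps only pairs where the ON condition holds.
Matching on a.team_id = b.team_id.
- a row (team_id=7): matches 1 b row(s) → 1 output row(s).
- a row (team_id=2): matches 2 b row(s) → 2 output row(s).
- a row (team_id=4): no match → dropped.
- a row (team_id=5): matches 1 b row(s) → 1 output row(s).
- a row (team_id=1): matches 2 b row(s) → 2 output row(s).
- a row (team_id=4): no match → dropped.
- a row (team_id=4): no match → dropped.
After projecting and ordering:
a.team_id | b.status | b.task
1 | done | Ship
1 | pending | Plan
2 | new | Ship
2 | new | NULL
5 | open | NULL
7 | hold | Build

(1, done, Ship); (1, pending, Plan); (2, new, Ship); (2, new, NULL); (5, open, NULL); (7, hold, Build)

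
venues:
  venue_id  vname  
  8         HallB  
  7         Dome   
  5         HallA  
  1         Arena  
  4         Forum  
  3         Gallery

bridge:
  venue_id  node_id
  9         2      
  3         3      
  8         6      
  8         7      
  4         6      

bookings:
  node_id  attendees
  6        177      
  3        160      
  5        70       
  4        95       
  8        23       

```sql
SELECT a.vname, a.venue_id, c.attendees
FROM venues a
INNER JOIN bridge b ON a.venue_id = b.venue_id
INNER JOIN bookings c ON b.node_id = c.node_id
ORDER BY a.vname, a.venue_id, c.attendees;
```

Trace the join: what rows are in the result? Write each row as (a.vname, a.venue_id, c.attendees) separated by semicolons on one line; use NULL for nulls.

(Forum, 4, 177); (Gallery, 3, 160); (HallB, 8, 177)

Evaluate left to right. First `venues a INNER JOIN bridge b` on venue_id: 4 row(s).
Then INNER JOIN `bookings c` on node_id: keep only rows whose b.node_id appears in c.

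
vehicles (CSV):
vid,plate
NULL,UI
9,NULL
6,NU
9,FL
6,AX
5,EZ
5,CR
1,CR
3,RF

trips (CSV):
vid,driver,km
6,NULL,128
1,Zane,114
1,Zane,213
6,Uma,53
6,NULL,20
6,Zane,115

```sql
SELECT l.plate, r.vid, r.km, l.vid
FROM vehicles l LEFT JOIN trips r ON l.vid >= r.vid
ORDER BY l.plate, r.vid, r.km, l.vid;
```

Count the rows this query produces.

LEFT JOIN keeps every row from `vehicles`; unmatched rows get NULL for `trips`'s columns.
Matching on l.vid >= r.vid. A NULL in a compared column never satisfies the condition.
- l row (vid=NULL): no match → kept, r columns NULL.
- l row (vid=9): matches 6 r row(s) → 6 output row(s).
- l row (vid=6): matches 6 r row(s) → 6 output row(s).
- l row (vid=9): matches 6 r row(s) → 6 output row(s).
- l row (vid=6): matches 6 r row(s) → 6 output row(s).
- l row (vid=5): matches 2 r row(s) → 2 output row(s).
- l row (vid=5): matches 2 r row(s) → 2 output row(s).
- l row (vid=1): matches 2 r row(s) → 2 output row(s).
- l row (vid=3): matches 2 r row(s) → 2 output row(s).
Total: 32 matched + 1 padded = 33 rows.

33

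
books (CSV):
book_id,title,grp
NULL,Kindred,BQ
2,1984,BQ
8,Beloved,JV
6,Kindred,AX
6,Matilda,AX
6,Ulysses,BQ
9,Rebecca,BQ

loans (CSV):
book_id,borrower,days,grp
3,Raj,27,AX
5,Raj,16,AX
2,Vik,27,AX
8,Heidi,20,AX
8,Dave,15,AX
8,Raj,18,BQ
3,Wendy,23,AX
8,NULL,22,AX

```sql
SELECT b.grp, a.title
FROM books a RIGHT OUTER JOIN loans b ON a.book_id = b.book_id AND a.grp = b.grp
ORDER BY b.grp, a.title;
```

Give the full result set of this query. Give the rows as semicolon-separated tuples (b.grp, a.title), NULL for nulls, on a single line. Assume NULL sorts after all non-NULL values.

RIGHT JOIN keeps every row from `loans`; unmatched rows get NULL for `books`'s columns.
Matching on a.book_id = b.book_id AND a.grp = b.grp. A NULL in a compared column never satisfies the condition.
Matched pairs: 0; unmatched b rows kept: 8.

(AX, NULL); (AX, NULL); (AX, NULL); (AX, NULL); (AX, NULL); (AX, NULL); (AX, NULL); (BQ, NULL)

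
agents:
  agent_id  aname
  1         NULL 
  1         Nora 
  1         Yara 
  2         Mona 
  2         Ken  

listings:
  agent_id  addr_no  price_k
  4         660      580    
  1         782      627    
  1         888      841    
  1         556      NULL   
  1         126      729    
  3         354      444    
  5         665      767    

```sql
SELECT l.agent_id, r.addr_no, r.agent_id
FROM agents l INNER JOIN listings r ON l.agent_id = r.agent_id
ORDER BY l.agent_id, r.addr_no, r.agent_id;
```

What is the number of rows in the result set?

INNER JOIN keeps only pairs where the ON condition holds.
Matching on l.agent_id = r.agent_id.
- l (agent_id=1) pairs with 4 row(s) of r.
- l (agent_id=1) pairs with 4 row(s) of r.
- l (agent_id=1) pairs with 4 row(s) of r.
- l (agent_id=2) has no partner → excluded.
- l (agent_id=2) has no partner → excluded.
Total: 12 rows.

12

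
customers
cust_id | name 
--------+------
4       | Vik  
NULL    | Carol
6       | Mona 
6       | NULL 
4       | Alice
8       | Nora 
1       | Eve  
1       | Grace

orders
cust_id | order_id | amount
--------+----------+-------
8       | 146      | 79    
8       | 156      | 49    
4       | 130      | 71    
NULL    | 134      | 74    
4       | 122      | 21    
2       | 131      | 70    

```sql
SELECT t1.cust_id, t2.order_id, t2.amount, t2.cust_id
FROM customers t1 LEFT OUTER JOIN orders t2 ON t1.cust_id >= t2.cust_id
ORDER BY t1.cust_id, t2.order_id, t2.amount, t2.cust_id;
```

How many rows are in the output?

20

LEFT JOIN keeps every row from `customers`; unmatched rows get NULL for `orders`'s columns.
Matching on t1.cust_id >= t2.cust_id. A NULL in a compared column never satisfies the condition.
- t1 row (cust_id=4): matches 3 t2 row(s) → 3 output row(s).
- t1 row (cust_id=NULL): no match → kept, t2 columns NULL.
- t1 row (cust_id=6): matches 3 t2 row(s) → 3 output row(s).
- t1 row (cust_id=6): matches 3 t2 row(s) → 3 output row(s).
- t1 row (cust_id=4): matches 3 t2 row(s) → 3 output row(s).
- t1 row (cust_id=8): matches 5 t2 row(s) → 5 output row(s).
- t1 row (cust_id=1): no match → kept, t2 columns NULL.
- t1 row (cust_id=1): no match → kept, t2 columns NULL.
Total: 17 matched + 3 padded = 20 rows.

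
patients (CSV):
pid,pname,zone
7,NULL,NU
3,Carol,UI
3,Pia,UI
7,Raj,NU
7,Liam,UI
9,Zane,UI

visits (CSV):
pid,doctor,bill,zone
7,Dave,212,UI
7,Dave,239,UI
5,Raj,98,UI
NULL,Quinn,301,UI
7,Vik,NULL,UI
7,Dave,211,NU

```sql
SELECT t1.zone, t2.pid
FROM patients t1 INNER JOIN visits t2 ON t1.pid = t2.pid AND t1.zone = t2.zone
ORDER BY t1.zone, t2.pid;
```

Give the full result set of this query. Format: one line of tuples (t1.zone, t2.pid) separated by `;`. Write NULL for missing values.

(NU, 7); (NU, 7); (UI, 7); (UI, 7); (UI, 7)

INNER JOIN keeps only pairs where the ON condition holds.
Matching on t1.pid = t2.pid AND t1.zone = t2.zone. A NULL in a compared column never satisfies the condition.
Matched pairs: 5.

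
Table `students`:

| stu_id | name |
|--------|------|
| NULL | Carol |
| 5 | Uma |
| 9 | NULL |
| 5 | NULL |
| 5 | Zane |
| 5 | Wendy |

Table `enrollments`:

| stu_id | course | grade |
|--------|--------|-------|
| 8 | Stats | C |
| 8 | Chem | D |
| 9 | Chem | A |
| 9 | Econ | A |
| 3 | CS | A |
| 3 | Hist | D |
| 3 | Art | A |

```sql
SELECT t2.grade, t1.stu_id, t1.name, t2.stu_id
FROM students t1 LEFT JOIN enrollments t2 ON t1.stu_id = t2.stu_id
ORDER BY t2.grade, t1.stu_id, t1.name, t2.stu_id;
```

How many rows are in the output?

7

LEFT JOIN keeps every row from `students`; unmatched rows get NULL for `enrollments`'s columns.
Matching on t1.stu_id = t2.stu_id. A NULL in a compared column never satisfies the condition.
Matched pairs: 2; unmatched t1 rows kept: 5.
Total: 2 matched + 5 padded = 7 rows.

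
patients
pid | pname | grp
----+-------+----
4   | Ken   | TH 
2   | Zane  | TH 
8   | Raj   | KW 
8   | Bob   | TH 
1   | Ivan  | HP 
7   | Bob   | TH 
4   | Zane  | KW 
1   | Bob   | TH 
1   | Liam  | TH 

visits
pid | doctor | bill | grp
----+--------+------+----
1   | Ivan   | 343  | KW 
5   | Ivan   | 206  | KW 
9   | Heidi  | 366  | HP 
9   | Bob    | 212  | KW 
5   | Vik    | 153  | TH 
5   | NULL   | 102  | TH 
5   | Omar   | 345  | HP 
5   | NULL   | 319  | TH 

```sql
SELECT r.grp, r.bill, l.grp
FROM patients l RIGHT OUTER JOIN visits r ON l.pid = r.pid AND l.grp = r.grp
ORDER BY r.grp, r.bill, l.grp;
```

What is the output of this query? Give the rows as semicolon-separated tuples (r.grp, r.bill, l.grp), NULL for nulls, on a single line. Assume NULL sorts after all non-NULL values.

RIGHT JOIN keeps every row from `visits`; unmatched rows get NULL for `patients`'s columns.
Matching on l.pid = r.pid AND l.grp = r.grp.
- pid=4, grp=TH: no matching r row.
- pid=2, grp=TH: no matching r row.
- pid=8, grp=KW: no matching r row.
- pid=8, grp=TH: no matching r row.
- pid=1, grp=HP: no matching r row.
- pid=7, grp=TH: no matching r row.
- pid=4, grp=KW: no matching r row.
- pid=1, grp=TH: no matching r row.
- pid=1, grp=TH: no matching r row.
- 8 row(s) from r found no l partner → padded with NULL.
After projecting and ordering:
r.grp | r.bill | l.grp
HP | 345 | NULL
HP | 366 | NULL
KW | 206 | NULL
KW | 212 | NULL
KW | 343 | NULL
TH | 102 | NULL
TH | 153 | NULL
TH | 319 | NULL

(HP, 345, NULL); (HP, 366, NULL); (KW, 206, NULL); (KW, 212, NULL); (KW, 343, NULL); (TH, 102, NULL); (TH, 153, NULL); (TH, 319, NULL)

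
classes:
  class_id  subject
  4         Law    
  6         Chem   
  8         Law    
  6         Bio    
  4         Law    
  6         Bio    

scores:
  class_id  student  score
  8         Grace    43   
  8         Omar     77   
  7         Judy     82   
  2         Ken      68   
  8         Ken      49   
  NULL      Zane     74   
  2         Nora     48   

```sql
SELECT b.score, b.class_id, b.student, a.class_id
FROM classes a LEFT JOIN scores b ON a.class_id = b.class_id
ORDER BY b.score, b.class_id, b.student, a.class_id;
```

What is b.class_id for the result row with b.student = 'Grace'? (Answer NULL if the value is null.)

LEFT JOIN keeps every row from `classes`; unmatched rows get NULL for `scores`'s columns.
Matching on a.class_id = b.class_id. A NULL in a compared column never satisfies the condition.
Matched pairs: 3; unmatched a rows kept: 5.

8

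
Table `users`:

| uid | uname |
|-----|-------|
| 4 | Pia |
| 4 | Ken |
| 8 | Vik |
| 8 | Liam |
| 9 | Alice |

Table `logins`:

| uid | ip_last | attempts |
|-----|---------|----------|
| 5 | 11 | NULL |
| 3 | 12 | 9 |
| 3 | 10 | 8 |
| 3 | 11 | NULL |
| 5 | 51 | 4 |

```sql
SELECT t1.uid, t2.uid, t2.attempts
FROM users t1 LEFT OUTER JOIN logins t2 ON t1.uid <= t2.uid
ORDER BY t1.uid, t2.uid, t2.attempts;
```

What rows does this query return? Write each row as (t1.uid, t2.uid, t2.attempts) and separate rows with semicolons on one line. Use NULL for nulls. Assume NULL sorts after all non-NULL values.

(4, 5, 4); (4, 5, 4); (4, 5, NULL); (4, 5, NULL); (8, NULL, NULL); (8, NULL, NULL); (9, NULL, NULL)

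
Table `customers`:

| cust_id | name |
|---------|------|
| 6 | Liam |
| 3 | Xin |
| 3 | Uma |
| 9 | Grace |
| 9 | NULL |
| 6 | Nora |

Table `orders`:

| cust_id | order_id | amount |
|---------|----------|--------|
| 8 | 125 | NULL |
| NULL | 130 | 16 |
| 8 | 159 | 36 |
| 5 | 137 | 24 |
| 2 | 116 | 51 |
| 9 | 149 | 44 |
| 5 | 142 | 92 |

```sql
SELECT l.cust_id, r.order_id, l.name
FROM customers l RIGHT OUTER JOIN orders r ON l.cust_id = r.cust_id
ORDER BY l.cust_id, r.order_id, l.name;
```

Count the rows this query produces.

8

RIGHT JOIN keeps every row from `orders`; unmatched rows get NULL for `customers`'s columns.
Matching on l.cust_id = r.cust_id. A NULL in a compared column never satisfies the condition.
- l[0] cust_id=6 → no match.
- l[1] cust_id=3 → no match.
- l[2] cust_id=3 → no match.
- l[3] cust_id=9 → 1 match(es) in r → 1 row(s).
- l[4] cust_id=9 → 1 match(es) in r → 1 row(s).
- l[5] cust_id=6 → no match.
- 6 r row(s) had no l match → kept, l columns NULL.
Total: 2 matched + 6 padded = 8 rows.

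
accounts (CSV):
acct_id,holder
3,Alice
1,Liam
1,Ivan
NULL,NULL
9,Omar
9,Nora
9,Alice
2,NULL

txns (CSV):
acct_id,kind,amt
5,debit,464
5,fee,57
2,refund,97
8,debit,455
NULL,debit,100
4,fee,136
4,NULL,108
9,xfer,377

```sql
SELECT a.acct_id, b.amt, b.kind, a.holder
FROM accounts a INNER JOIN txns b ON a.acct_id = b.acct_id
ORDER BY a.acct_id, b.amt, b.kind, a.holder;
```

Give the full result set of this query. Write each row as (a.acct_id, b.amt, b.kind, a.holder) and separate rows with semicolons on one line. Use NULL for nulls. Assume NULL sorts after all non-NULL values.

(2, 97, refund, NULL); (9, 377, xfer, Alice); (9, 377, xfer, Nora); (9, 377, xfer, Omar)

INNER JOIN keeps only pairs where the ON condition holds.
Matching on a.acct_id = b.acct_id. A NULL in a compared column never satisfies the condition.
- a[0] acct_id=3 → no match; dropped.
- a[1] acct_id=1 → no match; dropped.
- a[2] acct_id=1 → no match; dropped.
- a[3] acct_id=NULL → no match; dropped.
- a[4] acct_id=9 → 1 match(es) in b → 1 row(s).
- a[5] acct_id=9 → 1 match(es) in b → 1 row(s).
- a[6] acct_id=9 → 1 match(es) in b → 1 row(s).
- a[7] acct_id=2 → 1 match(es) in b → 1 row(s).
After projecting and ordering:
a.acct_id | b.amt | b.kind | a.holder
2 | 97 | refund | NULL
9 | 377 | xfer | Alice
9 | 377 | xfer | Nora
9 | 377 | xfer | Omar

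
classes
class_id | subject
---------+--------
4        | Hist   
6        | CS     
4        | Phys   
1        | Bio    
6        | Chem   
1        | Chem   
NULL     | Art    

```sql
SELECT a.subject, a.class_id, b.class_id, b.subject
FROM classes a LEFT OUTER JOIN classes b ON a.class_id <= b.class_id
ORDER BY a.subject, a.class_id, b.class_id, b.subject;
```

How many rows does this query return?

25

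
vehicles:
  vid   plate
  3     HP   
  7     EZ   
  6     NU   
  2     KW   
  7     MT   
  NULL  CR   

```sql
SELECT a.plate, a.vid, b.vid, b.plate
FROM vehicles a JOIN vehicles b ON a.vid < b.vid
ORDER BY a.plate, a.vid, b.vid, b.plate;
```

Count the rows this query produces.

INNER JOIN keeps only pairs where the ON condition holds.
Matching on a.vid < b.vid. A NULL in a compared column never satisfies the condition.
- a (vid=3) pairs with 3 row(s) of b.
- a (vid=7) has no partner → excluded.
- a (vid=6) pairs with 2 row(s) of b.
- a (vid=2) pairs with 4 row(s) of b.
- a (vid=7) has no partner → excluded.
- a (vid=NULL) has no partner → excluded.
Total: 9 rows.

9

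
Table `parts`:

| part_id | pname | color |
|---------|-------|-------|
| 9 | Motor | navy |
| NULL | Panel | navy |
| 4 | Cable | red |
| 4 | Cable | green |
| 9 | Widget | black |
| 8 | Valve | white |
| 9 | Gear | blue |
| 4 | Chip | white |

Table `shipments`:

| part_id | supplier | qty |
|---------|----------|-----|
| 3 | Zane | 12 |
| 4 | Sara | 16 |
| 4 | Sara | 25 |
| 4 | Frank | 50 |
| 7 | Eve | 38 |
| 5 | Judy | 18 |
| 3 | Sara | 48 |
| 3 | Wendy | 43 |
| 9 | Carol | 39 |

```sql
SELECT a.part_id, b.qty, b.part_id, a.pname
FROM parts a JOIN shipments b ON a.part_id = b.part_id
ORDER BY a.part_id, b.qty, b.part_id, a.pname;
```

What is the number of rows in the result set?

12

INNER JOIN keeps only pairs where the ON condition holds.
Matching on a.part_id = b.part_id. A NULL in a compared column never satisfies the condition.
- a[0] part_id=9 → 1 match(es) in b → 1 row(s).
- a[1] part_id=NULL → no match; dropped.
- a[2] part_id=4 → 3 match(es) in b → 3 row(s).
- a[3] part_id=4 → 3 match(es) in b → 3 row(s).
- a[4] part_id=9 → 1 match(es) in b → 1 row(s).
- a[5] part_id=8 → no match; dropped.
- a[6] part_id=9 → 1 match(es) in b → 1 row(s).
- a[7] part_id=4 → 3 match(es) in b → 3 row(s).
Total: 12 rows.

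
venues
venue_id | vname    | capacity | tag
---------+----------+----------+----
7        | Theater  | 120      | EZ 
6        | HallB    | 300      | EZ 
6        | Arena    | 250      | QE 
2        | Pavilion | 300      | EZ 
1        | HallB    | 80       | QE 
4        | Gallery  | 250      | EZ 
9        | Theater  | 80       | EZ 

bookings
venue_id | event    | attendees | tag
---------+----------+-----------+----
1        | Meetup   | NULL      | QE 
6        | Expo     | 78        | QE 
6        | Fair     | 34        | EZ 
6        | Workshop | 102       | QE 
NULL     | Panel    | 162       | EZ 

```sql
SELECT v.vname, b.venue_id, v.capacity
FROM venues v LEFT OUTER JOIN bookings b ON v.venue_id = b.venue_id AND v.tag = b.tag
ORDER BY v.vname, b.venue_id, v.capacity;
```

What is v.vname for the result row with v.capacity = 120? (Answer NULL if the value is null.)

Theater

LEFT JOIN keeps every row from `venues`; unmatched rows get NULL for `bookings`'s columns.
Matching on v.venue_id = b.venue_id AND v.tag = b.tag. A NULL in a compared column never satisfies the condition.
Matched pairs: 4; unmatched v rows kept: 4.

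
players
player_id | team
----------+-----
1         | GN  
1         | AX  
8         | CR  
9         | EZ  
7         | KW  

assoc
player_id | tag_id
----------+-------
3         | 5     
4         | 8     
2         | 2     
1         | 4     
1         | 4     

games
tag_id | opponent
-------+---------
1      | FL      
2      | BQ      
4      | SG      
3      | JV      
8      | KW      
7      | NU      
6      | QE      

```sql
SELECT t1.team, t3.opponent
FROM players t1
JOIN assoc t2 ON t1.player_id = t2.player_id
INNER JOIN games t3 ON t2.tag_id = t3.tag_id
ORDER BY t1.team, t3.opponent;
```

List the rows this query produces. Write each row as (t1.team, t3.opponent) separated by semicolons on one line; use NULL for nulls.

Evaluate left to right. First `players t1 INNER JOIN assoc t2` on player_id: 4 row(s).
Then INNER JOIN `games t3` on tag_id: keep only rows whose t2.tag_id appears in t3.

(AX, SG); (AX, SG); (GN, SG); (GN, SG)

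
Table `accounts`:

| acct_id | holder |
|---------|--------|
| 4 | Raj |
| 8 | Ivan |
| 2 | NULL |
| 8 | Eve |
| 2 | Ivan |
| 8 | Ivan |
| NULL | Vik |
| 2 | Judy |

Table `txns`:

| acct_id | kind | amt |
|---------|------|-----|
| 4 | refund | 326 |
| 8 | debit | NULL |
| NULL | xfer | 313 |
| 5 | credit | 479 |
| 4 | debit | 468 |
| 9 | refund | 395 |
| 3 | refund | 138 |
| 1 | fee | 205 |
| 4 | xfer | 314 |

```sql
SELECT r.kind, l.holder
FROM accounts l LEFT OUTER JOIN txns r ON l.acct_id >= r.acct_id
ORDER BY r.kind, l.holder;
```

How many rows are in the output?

30

LEFT JOIN keeps every row from `accounts`; unmatched rows get NULL for `txns`'s columns.
Matching on l.acct_id >= r.acct_id. A NULL in a compared column never satisfies the condition.
- l row (acct_id=4): matches 5 r row(s) → 5 output row(s).
- l row (acct_id=8): matches 7 r row(s) → 7 output row(s).
- l row (acct_id=2): matches 1 r row(s) → 1 output row(s).
- l row (acct_id=8): matches 7 r row(s) → 7 output row(s).
- l row (acct_id=2): matches 1 r row(s) → 1 output row(s).
- l row (acct_id=8): matches 7 r row(s) → 7 output row(s).
- l row (acct_id=NULL): no match → kept, r columns NULL.
- l row (acct_id=2): matches 1 r row(s) → 1 output row(s).
Total: 29 matched + 1 padded = 30 rows.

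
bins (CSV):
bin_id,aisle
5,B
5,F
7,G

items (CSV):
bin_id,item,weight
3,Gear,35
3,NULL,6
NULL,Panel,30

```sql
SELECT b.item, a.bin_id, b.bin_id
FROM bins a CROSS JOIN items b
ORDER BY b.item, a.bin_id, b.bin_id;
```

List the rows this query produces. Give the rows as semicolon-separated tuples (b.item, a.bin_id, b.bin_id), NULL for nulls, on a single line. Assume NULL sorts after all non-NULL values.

(Gear, 5, 3); (Gear, 5, 3); (Gear, 7, 3); (Panel, 5, NULL); (Panel, 5, NULL); (Panel, 7, NULL); (NULL, 5, 3); (NULL, 5, 3); (NULL, 7, 3)

CROSS JOIN pairs every row of `bins` with every row of `items`: 3 × 3 = 9 rows.
After projecting and ordering:
b.item | a.bin_id | b.bin_id
Gear | 5 | 3
Gear | 5 | 3
Gear | 7 | 3
Panel | 5 | NULL
Panel | 5 | NULL
Panel | 7 | NULL
NULL | 5 | 3
NULL | 5 | 3
NULL | 7 | 3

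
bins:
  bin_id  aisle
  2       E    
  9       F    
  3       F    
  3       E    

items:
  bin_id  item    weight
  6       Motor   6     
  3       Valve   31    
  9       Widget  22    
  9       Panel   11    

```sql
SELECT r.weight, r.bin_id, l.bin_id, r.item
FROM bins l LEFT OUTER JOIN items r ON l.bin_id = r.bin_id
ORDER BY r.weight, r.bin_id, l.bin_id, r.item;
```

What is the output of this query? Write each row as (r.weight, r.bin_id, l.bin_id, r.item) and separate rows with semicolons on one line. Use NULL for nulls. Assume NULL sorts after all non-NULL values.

LEFT JOIN keeps every row from `bins`; unmatched rows get NULL for `items`'s columns.
Matching on l.bin_id = r.bin_id.
Matched pairs: 4; unmatched l rows kept: 1.

(11, 9, 9, Panel); (22, 9, 9, Widget); (31, 3, 3, Valve); (31, 3, 3, Valve); (NULL, NULL, 2, NULL)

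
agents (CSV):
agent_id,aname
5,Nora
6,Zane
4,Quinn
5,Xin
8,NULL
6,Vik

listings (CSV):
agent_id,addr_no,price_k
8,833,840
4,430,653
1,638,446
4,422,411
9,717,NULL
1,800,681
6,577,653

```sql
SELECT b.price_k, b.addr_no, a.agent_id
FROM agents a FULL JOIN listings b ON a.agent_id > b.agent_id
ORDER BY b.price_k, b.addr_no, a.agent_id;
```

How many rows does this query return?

25

FULL OUTER JOIN keeps every row from both sides; unmatched rows get NULL for the other side's columns.
Matching on a.agent_id > b.agent_id.
Matched pairs: 23; unmatched a rows kept: 0; unmatched b rows kept: 2.
Total: 23 matched + 2 padded = 25 rows.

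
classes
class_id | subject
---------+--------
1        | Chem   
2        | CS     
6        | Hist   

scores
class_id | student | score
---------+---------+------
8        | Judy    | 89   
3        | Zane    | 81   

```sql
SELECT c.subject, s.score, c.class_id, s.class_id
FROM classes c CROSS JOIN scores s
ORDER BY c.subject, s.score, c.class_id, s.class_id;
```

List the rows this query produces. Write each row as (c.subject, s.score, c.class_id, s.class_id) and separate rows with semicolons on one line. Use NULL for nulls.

CROSS JOIN pairs every row of `classes` with every row of `scores`: 3 × 2 = 6 rows.
After projecting and ordering:
c.subject | s.score | c.class_id | s.class_id
CS | 81 | 2 | 3
CS | 89 | 2 | 8
Chem | 81 | 1 | 3
Chem | 89 | 1 | 8
Hist | 81 | 6 | 3
Hist | 89 | 6 | 8

(CS, 81, 2, 3); (CS, 89, 2, 8); (Chem, 81, 1, 3); (Chem, 89, 1, 8); (Hist, 81, 6, 3); (Hist, 89, 6, 8)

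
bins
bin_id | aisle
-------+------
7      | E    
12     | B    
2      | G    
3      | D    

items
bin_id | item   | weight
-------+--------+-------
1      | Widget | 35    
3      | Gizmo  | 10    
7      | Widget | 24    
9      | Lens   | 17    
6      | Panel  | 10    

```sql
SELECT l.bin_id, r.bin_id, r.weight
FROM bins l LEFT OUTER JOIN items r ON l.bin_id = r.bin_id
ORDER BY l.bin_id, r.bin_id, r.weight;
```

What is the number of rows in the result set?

LEFT JOIN keeps every row from `bins`; unmatched rows get NULL for `items`'s columns.
Matching on l.bin_id = r.bin_id.
- bin_id=7: 1 matching r row(s), so 1 row(s) emitted.
- bin_id=12: no r row matches, row kept with r columns NULL.
- bin_id=2: no r row matches, row kept with r columns NULL.
- bin_id=3: 1 matching r row(s), so 1 row(s) emitted.
Total: 2 matched + 2 padded = 4 rows.

4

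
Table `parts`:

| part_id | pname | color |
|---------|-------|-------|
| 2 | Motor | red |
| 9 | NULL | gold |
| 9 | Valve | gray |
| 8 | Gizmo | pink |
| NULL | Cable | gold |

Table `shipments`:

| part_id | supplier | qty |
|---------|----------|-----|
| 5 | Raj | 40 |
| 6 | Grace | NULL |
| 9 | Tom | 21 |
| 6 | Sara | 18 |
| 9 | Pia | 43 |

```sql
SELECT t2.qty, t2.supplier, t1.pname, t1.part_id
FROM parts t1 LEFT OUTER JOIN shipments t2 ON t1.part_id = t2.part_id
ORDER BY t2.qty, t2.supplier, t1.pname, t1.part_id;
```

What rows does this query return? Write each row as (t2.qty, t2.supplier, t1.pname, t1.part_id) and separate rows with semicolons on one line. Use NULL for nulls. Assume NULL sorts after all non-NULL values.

(21, Tom, Valve, 9); (21, Tom, NULL, 9); (43, Pia, Valve, 9); (43, Pia, NULL, 9); (NULL, NULL, Cable, NULL); (NULL, NULL, Gizmo, 8); (NULL, NULL, Motor, 2)

LEFT JOIN keeps every row from `parts`; unmatched rows get NULL for `shipments`'s columns.
Matching on t1.part_id = t2.part_id. A NULL in a compared column never satisfies the condition.
Matched pairs: 4; unmatched t1 rows kept: 3.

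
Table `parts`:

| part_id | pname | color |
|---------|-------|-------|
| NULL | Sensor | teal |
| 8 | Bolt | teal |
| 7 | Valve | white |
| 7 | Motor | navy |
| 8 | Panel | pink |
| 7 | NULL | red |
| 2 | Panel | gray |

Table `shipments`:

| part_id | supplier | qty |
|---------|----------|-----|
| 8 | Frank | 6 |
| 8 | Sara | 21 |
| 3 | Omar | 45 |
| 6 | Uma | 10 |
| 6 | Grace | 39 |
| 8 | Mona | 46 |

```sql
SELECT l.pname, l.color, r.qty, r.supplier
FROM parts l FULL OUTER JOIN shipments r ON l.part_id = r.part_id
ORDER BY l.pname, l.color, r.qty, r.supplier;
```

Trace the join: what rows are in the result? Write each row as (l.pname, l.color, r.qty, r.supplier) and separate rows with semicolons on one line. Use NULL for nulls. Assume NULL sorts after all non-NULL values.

(Bolt, teal, 6, Frank); (Bolt, teal, 21, Sara); (Bolt, teal, 46, Mona); (Motor, navy, NULL, NULL); (Panel, gray, NULL, NULL); (Panel, pink, 6, Frank); (Panel, pink, 21, Sara); (Panel, pink, 46, Mona); (Sensor, teal, NULL, NULL); (Valve, white, NULL, NULL); (NULL, red, NULL, NULL); (NULL, NULL, 10, Uma); (NULL, NULL, 39, Grace); (NULL, NULL, 45, Omar)

FULL OUTER JOIN keeps every row from both sides; unmatched rows get NULL for the other side's columns.
Matching on l.part_id = r.part_id. A NULL in a compared column never satisfies the condition.
- l row (part_id=NULL): no match → kept, r columns NULL.
- l row (part_id=8): matches 3 r row(s) → 3 output row(s).
- l row (part_id=7): no match → kept, r columns NULL.
- l row (part_id=7): no match → kept, r columns NULL.
- l row (part_id=8): matches 3 r row(s) → 3 output row(s).
- l row (part_id=7): no match → kept, r columns NULL.
- l row (part_id=2): no match → kept, r columns NULL.
- 3 row(s) from r found no l partner → padded with NULL.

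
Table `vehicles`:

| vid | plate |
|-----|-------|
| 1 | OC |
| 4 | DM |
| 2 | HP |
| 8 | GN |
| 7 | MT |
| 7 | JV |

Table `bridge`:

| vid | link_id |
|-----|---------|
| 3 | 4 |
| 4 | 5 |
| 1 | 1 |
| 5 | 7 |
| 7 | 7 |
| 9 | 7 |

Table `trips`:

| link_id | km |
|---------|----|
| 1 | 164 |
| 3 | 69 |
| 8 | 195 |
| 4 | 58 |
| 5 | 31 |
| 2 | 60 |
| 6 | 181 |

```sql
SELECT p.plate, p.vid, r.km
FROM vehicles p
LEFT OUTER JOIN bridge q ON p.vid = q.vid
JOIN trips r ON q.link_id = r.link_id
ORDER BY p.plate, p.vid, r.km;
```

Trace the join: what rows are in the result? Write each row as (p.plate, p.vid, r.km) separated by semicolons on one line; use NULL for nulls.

(DM, 4, 31); (OC, 1, 164)

Joins associate left-to-right: vehicles LEFT JOIN bridge on vid gives 6 intermediate row(s).
Then INNER JOIN `trips r` on link_id: keep only rows whose q.link_id appears in r.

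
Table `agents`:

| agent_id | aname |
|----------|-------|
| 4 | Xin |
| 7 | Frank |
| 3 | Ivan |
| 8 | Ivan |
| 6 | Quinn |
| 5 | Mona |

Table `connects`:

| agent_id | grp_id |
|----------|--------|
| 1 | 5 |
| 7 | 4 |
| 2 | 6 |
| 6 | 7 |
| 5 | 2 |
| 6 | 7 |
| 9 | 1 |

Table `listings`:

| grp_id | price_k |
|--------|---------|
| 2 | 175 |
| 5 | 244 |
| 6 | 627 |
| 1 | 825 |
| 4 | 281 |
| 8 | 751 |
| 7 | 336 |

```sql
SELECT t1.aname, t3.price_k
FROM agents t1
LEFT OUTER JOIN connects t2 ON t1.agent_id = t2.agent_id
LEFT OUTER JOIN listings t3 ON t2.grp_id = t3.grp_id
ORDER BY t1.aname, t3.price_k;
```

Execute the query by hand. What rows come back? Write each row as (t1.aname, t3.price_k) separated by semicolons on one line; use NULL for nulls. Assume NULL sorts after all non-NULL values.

(Frank, 281); (Ivan, NULL); (Ivan, NULL); (Mona, 175); (Quinn, 336); (Quinn, 336); (Xin, NULL)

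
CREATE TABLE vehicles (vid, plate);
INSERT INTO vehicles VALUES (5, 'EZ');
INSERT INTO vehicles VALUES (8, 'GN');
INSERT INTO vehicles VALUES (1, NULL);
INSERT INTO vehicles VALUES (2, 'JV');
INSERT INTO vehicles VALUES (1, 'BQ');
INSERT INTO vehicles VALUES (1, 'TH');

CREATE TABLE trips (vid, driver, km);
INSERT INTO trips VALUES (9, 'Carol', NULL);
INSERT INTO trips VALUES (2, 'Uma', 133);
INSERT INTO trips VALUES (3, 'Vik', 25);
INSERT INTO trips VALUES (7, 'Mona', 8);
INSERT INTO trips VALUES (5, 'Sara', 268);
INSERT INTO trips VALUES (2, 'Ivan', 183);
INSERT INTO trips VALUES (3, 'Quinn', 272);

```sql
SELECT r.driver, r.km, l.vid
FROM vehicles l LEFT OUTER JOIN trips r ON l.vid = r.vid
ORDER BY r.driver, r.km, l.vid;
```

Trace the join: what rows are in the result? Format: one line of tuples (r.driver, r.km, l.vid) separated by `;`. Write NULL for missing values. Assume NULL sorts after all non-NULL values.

(Ivan, 183, 2); (Sara, 268, 5); (Uma, 133, 2); (NULL, NULL, 1); (NULL, NULL, 1); (NULL, NULL, 1); (NULL, NULL, 8)

LEFT JOIN keeps every row from `vehicles`; unmatched rows get NULL for `trips`'s columns.
Matching on l.vid = r.vid.
- vid=5: 1 matching r row(s), so 1 row(s) emitted.
- vid=8: no r row matches, row kept with r columns NULL.
- vid=1: no r row matches, row kept with r columns NULL.
- vid=2: 2 matching r row(s), so 2 row(s) emitted.
- vid=1: no r row matches, row kept with r columns NULL.
- vid=1: no r row matches, row kept with r columns NULL.
After projecting and ordering:
r.driver | r.km | l.vid
Ivan | 183 | 2
Sara | 268 | 5
Uma | 133 | 2
NULL | NULL | 1
NULL | NULL | 1
NULL | NULL | 1
NULL | NULL | 8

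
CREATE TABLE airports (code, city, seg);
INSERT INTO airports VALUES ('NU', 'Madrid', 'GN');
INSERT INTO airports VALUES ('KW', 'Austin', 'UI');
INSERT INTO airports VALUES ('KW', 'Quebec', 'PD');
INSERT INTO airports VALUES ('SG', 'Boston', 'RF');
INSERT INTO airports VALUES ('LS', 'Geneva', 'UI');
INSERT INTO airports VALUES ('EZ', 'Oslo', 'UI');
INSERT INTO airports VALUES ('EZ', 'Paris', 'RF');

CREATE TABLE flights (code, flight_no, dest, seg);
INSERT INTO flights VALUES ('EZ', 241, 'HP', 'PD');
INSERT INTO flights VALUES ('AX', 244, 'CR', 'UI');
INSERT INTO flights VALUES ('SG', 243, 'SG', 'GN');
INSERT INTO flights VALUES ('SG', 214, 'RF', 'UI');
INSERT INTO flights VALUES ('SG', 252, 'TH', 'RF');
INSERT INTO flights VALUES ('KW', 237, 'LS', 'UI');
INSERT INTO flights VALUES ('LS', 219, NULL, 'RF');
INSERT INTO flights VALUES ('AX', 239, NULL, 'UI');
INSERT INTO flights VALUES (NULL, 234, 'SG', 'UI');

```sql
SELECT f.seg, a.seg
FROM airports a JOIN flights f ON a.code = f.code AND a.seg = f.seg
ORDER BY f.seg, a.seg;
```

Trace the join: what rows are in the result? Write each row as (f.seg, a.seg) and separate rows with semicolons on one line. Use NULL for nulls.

(RF, RF); (UI, UI)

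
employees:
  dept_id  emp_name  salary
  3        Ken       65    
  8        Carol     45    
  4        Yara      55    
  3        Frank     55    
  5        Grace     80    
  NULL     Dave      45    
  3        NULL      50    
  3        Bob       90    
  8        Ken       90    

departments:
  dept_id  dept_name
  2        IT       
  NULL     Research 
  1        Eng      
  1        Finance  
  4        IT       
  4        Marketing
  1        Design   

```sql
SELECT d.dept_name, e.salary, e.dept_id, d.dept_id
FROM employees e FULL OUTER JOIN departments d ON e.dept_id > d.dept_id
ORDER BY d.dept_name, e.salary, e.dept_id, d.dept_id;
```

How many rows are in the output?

FULL OUTER JOIN keeps every row from both sides; unmatched rows get NULL for the other side's columns.
Matching on e.dept_id > d.dept_id. A NULL in a compared column never satisfies the condition.
- e[0] dept_id=3 → 4 match(es) in d → 4 row(s).
- e[1] dept_id=8 → 6 match(es) in d → 6 row(s).
- e[2] dept_id=4 → 4 match(es) in d → 4 row(s).
- e[3] dept_id=3 → 4 match(es) in d → 4 row(s).
- e[4] dept_id=5 → 6 match(es) in d → 6 row(s).
- e[5] dept_id=NULL → no match; kept with NULLs on the d side.
- e[6] dept_id=3 → 4 match(es) in d → 4 row(s).
- e[7] dept_id=3 → 4 match(es) in d → 4 row(s).
- e[8] dept_id=8 → 6 match(es) in d → 6 row(s).
- plus 1 unmatched d row(s), each kept with NULL e columns.
Total: 38 matched + 2 padded = 40 rows.

40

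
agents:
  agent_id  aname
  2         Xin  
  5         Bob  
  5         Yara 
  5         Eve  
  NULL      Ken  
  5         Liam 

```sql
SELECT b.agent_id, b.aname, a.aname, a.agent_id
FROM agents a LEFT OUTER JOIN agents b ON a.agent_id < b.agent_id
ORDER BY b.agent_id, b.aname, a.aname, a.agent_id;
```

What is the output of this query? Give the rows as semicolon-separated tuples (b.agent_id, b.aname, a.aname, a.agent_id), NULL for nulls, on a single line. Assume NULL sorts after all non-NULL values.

(5, Bob, Xin, 2); (5, Eve, Xin, 2); (5, Liam, Xin, 2); (5, Yara, Xin, 2); (NULL, NULL, Bob, 5); (NULL, NULL, Eve, 5); (NULL, NULL, Ken, NULL); (NULL, NULL, Liam, 5); (NULL, NULL, Yara, 5)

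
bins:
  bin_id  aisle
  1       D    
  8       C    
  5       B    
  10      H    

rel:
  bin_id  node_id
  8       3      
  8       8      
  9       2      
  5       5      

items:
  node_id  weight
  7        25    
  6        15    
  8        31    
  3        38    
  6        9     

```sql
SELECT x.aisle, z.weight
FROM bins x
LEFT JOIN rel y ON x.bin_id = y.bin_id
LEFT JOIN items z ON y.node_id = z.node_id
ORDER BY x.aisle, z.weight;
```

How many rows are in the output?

Evaluate left to right. First `bins x LEFT JOIN rel y` on bin_id: 5 row(s).
Then LEFT JOIN `items z` on node_id: each of those 5 rows is kept; rows whose y.node_id has no match in z get NULL for z's columns.
Result: 5 row(s).

5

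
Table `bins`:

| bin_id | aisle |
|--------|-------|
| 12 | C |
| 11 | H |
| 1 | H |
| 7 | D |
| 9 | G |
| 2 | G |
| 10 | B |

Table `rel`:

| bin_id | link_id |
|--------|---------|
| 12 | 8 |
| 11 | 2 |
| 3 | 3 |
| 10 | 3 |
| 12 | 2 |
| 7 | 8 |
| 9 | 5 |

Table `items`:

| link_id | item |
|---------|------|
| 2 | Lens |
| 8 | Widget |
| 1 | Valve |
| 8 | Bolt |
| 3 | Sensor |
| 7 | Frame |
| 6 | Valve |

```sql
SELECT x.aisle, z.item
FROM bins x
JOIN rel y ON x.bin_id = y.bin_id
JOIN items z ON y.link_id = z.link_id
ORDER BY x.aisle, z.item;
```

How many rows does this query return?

7

Evaluate left to right. First `bins x INNER JOIN rel y` on bin_id: 6 row(s).
Then INNER JOIN `items z` on link_id: keep only rows whose y.link_id appears in z.
Result: 7 row(s).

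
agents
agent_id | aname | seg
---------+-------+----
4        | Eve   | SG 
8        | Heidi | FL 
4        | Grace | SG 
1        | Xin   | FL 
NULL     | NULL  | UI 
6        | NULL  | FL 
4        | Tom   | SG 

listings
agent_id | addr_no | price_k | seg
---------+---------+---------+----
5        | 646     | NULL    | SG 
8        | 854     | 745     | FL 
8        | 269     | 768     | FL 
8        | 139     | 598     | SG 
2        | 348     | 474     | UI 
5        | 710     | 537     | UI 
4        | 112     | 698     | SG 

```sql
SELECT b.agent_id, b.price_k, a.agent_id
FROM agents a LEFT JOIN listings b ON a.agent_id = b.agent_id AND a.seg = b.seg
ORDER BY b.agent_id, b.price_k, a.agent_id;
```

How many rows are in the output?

8

LEFT JOIN keeps every row from `agents`; unmatched rows get NULL for `listings`'s columns.
Matching on a.agent_id = b.agent_id AND a.seg = b.seg. A NULL in a compared column never satisfies the condition.
- a row (agent_id=4, seg=SG): matches 1 b row(s) → 1 output row(s).
- a row (agent_id=8, seg=FL): matches 2 b row(s) → 2 output row(s).
- a row (agent_id=4, seg=SG): matches 1 b row(s) → 1 output row(s).
- a row (agent_id=1, seg=FL): no match → kept, b columns NULL.
- a row (agent_id=NULL, seg=UI): no match → kept, b columns NULL.
- a row (agent_id=6, seg=FL): no match → kept, b columns NULL.
- a row (agent_id=4, seg=SG): matches 1 b row(s) → 1 output row(s).
Total: 5 matched + 3 padded = 8 rows.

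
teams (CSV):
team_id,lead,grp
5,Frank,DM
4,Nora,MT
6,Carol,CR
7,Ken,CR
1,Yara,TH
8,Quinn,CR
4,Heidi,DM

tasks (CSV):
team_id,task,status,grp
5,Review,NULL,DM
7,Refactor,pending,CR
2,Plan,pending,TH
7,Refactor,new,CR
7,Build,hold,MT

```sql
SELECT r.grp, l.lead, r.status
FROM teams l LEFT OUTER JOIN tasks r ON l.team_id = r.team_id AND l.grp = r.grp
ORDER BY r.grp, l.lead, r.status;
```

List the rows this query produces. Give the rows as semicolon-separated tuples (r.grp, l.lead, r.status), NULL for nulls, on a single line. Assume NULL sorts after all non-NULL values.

LEFT JOIN keeps every row from `teams`; unmatched rows get NULL for `tasks`'s columns.
Matching on l.team_id = r.team_id AND l.grp = r.grp.
- l (team_id=5, grp=DM) pairs with 1 row(s) of r.
- l (team_id=4, grp=MT) has no partner → padded with NULL.
- l (team_id=6, grp=CR) has no partner → padded with NULL.
- l (team_id=7, grp=CR) pairs with 2 row(s) of r.
- l (team_id=1, grp=TH) has no partner → padded with NULL.
- l (team_id=8, grp=CR) has no partner → padded with NULL.
- l (team_id=4, grp=DM) has no partner → padded with NULL.
After projecting and ordering:
r.grp | l.lead | r.status
CR | Ken | new
CR | Ken | pending
DM | Frank | NULL
NULL | Carol | NULL
NULL | Heidi | NULL
NULL | Nora | NULL
NULL | Quinn | NULL
NULL | Yara | NULL

(CR, Ken, new); (CR, Ken, pending); (DM, Frank, NULL); (NULL, Carol, NULL); (NULL, Heidi, NULL); (NULL, Nora, NULL); (NULL, Quinn, NULL); (NULL, Yara, NULL)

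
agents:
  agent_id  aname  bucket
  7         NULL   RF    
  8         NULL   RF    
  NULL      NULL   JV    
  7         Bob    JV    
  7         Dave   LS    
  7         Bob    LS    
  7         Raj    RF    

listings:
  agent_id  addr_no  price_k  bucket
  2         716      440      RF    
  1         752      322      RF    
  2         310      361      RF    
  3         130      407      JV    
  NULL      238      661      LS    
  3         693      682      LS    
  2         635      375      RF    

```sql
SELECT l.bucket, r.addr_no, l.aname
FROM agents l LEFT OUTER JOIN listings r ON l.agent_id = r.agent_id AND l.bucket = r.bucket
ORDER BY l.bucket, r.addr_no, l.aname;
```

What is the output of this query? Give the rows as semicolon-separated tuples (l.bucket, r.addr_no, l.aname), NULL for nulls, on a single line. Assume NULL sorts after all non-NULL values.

(JV, NULL, Bob); (JV, NULL, NULL); (LS, NULL, Bob); (LS, NULL, Dave); (RF, NULL, Raj); (RF, NULL, NULL); (RF, NULL, NULL)

LEFT JOIN keeps every row from `agents`; unmatched rows get NULL for `listings`'s columns.
Matching on l.agent_id = r.agent_id AND l.bucket = r.bucket. A NULL in a compared column never satisfies the condition.
- l[0] agent_id=7, bucket=RF → no match; kept with NULLs on the r side.
- l[1] agent_id=8, bucket=RF → no match; kept with NULLs on the r side.
- l[2] agent_id=NULL, bucket=JV → no match; kept with NULLs on the r side.
- l[3] agent_id=7, bucket=JV → no match; kept with NULLs on the r side.
- l[4] agent_id=7, bucket=LS → no match; kept with NULLs on the r side.
- l[5] agent_id=7, bucket=LS → no match; kept with NULLs on the r side.
- l[6] agent_id=7, bucket=RF → no match; kept with NULLs on the r side.
After projecting and ordering:
l.bucket | r.addr_no | l.aname
JV | NULL | Bob
JV | NULL | NULL
LS | NULL | Bob
LS | NULL | Dave
RF | NULL | Raj
RF | NULL | NULL
RF | NULL | NULL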